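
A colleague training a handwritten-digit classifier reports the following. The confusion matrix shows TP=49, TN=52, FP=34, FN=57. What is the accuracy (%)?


Accuracy = (TP+TN)/(TP+TN+FP+FN)
= (49+52)/(192)
= 101/192 = 52.6%

52.6%


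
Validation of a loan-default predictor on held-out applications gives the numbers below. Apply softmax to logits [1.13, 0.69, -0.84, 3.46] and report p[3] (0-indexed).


Exponentials: e^1.13=3.0957, e^0.69=1.9937, e^-0.84=0.4317, e^3.46=31.817
Sum = 37.3381
Softmax = [0.0829, 0.0534, 0.0116, 0.8521]
p[3] = 31.817/37.3381 = 0.8521

0.8521


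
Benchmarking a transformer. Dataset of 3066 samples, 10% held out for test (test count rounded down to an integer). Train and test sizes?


Test = ⌊3066·10/100⌋ = 306
Train = 3066 - 306 = 2760

Train: 2760, Test: 306


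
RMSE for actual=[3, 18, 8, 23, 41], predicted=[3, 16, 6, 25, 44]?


MSE = 21/5 = 4.2
RMSE = √(21/5) = 2.0494

2.0494


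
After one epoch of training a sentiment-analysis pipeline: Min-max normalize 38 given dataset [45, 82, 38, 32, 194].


min=32, max=194
(38-32)/(194-32) = 6/162 = 0.037

0.037


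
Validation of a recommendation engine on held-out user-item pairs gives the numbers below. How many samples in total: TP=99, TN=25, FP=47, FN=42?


Total = TP + TN + FP + FN
= 99 + 25 + 47 + 42
= 213
(Predicted positive: 146, predicted negative: 67)

213


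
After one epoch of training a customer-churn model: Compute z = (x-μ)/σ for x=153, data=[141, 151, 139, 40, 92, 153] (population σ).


μ = 119.3333, σ = 40.8928
z = (153 - 119.3333)/40.8928 = 0.8233

0.8233


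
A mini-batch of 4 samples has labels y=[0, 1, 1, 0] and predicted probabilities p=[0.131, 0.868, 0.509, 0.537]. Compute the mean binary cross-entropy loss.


L[0] = -ln(1-0.131) = -ln(0.869) = 0.1404
L[1] = -ln(0.868) = 0.1416
L[2] = -ln(0.509) = 0.6753
L[3] = -ln(1-0.537) = -ln(0.463) = 0.77
mean = (0.1404 + 0.1416 + 0.6753 + 0.77)/4 = 0.4318

0.4318


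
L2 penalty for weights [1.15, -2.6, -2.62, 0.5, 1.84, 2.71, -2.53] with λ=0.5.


‖w‖₂² = (1.15)² + (-2.6)² + (-2.62)² + (0.5)² + (1.84)² + (2.71)² + (-2.53)²
     = 1.3225 + 6.76 + 6.8644 + 0.25 + 3.3856 + 7.3441 + 6.4009
     = 32.3275
λ·‖w‖₂² = 0.5·32.3275 = 16.16375

16.16375


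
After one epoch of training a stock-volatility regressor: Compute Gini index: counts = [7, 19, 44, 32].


Probabilities: [7/102, 19/102, 44/102, 32/102] ≈ [0.0686, 0.1863, 0.4314, 0.3137]
Σpᵢ² = (49 + 361 + 1936 + 1024)/102² = 3370/10404
Gini = 1 - Σpᵢ² = 1 - 3370/10404 = 0.6761

0.6761


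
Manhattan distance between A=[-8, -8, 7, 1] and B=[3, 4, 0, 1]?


d = |-8-3| + |-8-4| + |7-0| + |1-1|
  = 11 + 12 + 7 + 0
  = 30

30


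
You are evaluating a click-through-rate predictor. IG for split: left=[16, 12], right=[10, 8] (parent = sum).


Parent = [26, 20], H_parent = 0.9877
H_left = 0.9852 (n=28), H_right = 0.9911 (n=18)
H_children = (28/46)·0.9852 + (18/46)·0.9911 = 0.9875
IG = 0.9877 - 0.9875 = 0.0002

0.0002


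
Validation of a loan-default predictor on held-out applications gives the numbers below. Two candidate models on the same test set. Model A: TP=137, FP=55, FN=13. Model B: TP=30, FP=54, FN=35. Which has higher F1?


Model A: P=137/192=0.7135, R=137/150=0.9133, F1=2PR/(P+R)=2TP/(2TP+FP+FN)=274/342=0.8012
Model B: P=30/84=0.3571, R=30/65=0.4615, F1=2PR/(P+R)=2TP/(2TP+FP+FN)=60/149=0.4027
0.8012 > 0.4027 → Model A

Model A


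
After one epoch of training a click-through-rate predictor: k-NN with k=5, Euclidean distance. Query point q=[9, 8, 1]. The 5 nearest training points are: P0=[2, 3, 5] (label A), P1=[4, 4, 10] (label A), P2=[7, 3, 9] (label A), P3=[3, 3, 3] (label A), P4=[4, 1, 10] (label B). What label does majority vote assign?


d(q,P0) = 9.4868  (label A)
d(q,P1) = 11.0454  (label A)
d(q,P2) = 9.6437  (label A)
d(q,P3) = 8.0623  (label A)
d(q,P4) = 12.4499  (label B)
Votes: A=4, B=1
Majority → A

A


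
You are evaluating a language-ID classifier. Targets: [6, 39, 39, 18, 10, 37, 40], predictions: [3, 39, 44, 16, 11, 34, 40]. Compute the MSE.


Squared errors: (6-3)²=9, (39-39)²=0, (39-44)²=25, (18-16)²=4, (10-11)²=1, (37-34)²=9, (40-40)²=0
Sum = 48
MSE = 48/7 = 48/7

48/7


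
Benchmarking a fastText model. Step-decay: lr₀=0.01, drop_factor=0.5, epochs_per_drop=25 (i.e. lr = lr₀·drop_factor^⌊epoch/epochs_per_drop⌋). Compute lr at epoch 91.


n_drops = ⌊91/25⌋ = 3
lr = 0.01·0.5^3 = 0.01·0.125 = 0.00125

0.00125


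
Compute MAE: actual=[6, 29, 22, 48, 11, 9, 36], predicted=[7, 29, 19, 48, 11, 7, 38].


Absolute errors: |6-7|=1, |29-29|=0, |22-19|=3, |48-48|=0, |11-11|=0, |9-7|=2, |36-38|=2
Sum = 8
MAE = 8/7 = 8/7

8/7


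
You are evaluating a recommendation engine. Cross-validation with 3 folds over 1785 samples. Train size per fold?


Fold size = 1785/3 = 595
Training per fold = 1785 - 595 = 1190

1190


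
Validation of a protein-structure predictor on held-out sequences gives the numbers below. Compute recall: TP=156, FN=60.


Recall = TP/(TP+FN)
= 156/(156+60)
= 156/216 = 72.22%

72.22%


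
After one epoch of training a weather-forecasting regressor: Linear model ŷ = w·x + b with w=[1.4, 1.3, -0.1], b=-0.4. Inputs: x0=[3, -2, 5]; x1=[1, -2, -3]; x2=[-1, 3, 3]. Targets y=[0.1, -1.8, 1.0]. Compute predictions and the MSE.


ŷ0 = (1.4)·(3) + (1.3)·(-2) + (-0.1)·(5) - 0.4 = 0.7
ŷ1 = (1.4)·(1) + (1.3)·(-2) + (-0.1)·(-3) - 0.4 = -1.3
ŷ2 = (1.4)·(-1) + (1.3)·(3) + (-0.1)·(3) - 0.4 = 1.8
errors² = [0.36, 0.25, 0.64]
MSE = 1.2500/3 = 0.4167

0.4167


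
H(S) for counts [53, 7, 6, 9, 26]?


Probabilities: [53/101, 7/101, 6/101, 9/101, 26/101] ≈ [0.5248, 0.0693, 0.0594, 0.0891, 0.2574]
H = -((53/101)·log₂(53/101) + (7/101)·log₂(7/101) + (6/101)·log₂(6/101) + (9/101)·log₂(9/101) + (26/101)·log₂(26/101))
  = 1.8119 bits

1.8119 bits


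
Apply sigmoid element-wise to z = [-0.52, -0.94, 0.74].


σ(-0.52) = 1/(1+e^0.52) = 0.3729
σ(-0.94) = 1/(1+e^0.94) = 0.2809
σ(0.74) = 1/(1+e^-0.74) = 0.677
result = [0.3729, 0.2809, 0.677]

[0.3729, 0.2809, 0.677]


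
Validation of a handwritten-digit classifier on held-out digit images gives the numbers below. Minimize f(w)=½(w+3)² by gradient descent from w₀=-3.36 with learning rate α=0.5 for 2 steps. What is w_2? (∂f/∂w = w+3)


step 1: grad = -3.36+3 = -0.36; w = -3.36 - 0.5·(-0.36) = -3.18
step 2: grad = -3.18+3 = -0.18; w = -3.18 - 0.5·(-0.18) = -3.09

-3.09


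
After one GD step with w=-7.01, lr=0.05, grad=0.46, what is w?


w_new = w - α·∇
= -7.01 - 0.05·0.46
= -7.01 - 0.023
= -7.033

-7.033


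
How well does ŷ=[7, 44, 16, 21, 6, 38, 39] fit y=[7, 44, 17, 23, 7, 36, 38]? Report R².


ȳ = 24.5714
SS_res = Σ(y-ŷ)² = 11
SS_tot = Σ(y-ȳ)² = 1365.71
R² = 1 - SS_res/SS_tot = 1 - 0.0081 = 0.9919

0.9919


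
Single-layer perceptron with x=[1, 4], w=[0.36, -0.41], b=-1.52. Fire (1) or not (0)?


z = (1)·(0.36) + (4)·(-0.41) - 1.52
  = -2.8
step(z) = 0 (z<0)

0


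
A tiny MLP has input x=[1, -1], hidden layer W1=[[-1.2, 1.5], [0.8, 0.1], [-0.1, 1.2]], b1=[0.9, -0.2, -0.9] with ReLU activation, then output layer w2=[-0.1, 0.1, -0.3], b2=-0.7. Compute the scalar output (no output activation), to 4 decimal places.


z1[0] = (-1.2)·(1) + (1.5)·(-1) + 0.9 = -1.8
z1[1] = (0.8)·(1) + (0.1)·(-1) - 0.2 = 0.5
z1[2] = (-0.1)·(1) + (1.2)·(-1) - 0.9 = -2.2
h = ReLU(z1) = [0.0, 0.5, 0.0]
output = (-0.1)·(0.0) + (0.1)·(0.5) + (-0.3)·(0.0) - 0.7 = -0.65

-0.65


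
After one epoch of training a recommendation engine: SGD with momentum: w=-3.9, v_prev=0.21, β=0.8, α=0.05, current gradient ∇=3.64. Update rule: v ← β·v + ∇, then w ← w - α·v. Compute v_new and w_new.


v_new = 0.8·0.21 + 3.64 = 0.168 + 3.64 = 3.808
w_new = -3.9 - 0.05·3.808 = -3.9 - 0.1904 = -4.0904

v_new=3.808, w_new=-4.0904


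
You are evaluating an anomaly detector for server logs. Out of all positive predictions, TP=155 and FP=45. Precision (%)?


Precision = TP/(TP+FP)
= 155/(155+45)
= 155/200 = 77.5%

77.5%


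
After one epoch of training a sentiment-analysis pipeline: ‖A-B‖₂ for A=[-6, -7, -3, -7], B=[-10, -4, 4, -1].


d = √((-6+ 10)² + (-7+ 4)² + (-3-4)² + (-7+ 1)²)
  = √(16 + 9 + 49 + 36)
  = √110 = 10.4881

10.4881


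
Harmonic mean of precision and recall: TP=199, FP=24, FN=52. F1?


Precision = 199/223 = 0.8924
Recall = 199/251 = 0.7928
F1 = 2·P·R/(P+R) = 2·TP/(2·TP+FP+FN) = 398/(398+24+52) = 398/474 = 0.8397

0.8397


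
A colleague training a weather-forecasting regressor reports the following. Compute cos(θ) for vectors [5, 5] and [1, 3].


A·B = 5·1 + 5·3 = 20
‖A‖ = √50 = 7.0711, ‖B‖ = √10 = 3.1623
cos = 20/(√50·√10) = 20/√500 = 0.8944

0.8944


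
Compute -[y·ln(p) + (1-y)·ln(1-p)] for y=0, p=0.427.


BCE = -[y·ln(p) + (1-y)·ln(1-p)]
= -0 - 1·ln(1-0.427)
= -ln(0.573) = 0.5569

0.5569


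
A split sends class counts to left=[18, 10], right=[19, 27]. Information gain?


Parent = [37, 37], H_parent = 1
H_left = 0.9403 (n=28), H_right = 0.9781 (n=46)
H_children = (28/74)·0.9403 + (46/74)·0.9781 = 0.9638
IG = 1 - 0.9638 = 0.0362

0.0362


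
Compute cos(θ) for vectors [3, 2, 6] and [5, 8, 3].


A·B = 3·5 + 2·8 + 6·3 = 49
‖A‖ = √49 = 7, ‖B‖ = √98 = 9.8995
cos = 49/(√49·√98) = 49/√4802 = 0.7071

0.7071


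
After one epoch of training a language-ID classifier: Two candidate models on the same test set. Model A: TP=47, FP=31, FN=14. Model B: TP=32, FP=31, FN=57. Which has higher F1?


Model A: P=47/78=0.6026, R=47/61=0.7705, F1=2PR/(P+R)=2TP/(2TP+FP+FN)=94/139=0.6763
Model B: P=32/63=0.5079, R=32/89=0.3596, F1=2PR/(P+R)=2TP/(2TP+FP+FN)=64/152=0.4211
0.6763 > 0.4211 → Model A

Model A


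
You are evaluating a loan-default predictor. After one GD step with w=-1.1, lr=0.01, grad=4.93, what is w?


w_new = w - α·∇
= -1.1 - 0.01·4.93
= -1.1 - 0.0493
= -1.1493

-1.1493


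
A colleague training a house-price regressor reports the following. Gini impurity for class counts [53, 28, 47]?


Probabilities: [53/128, 28/128, 47/128] ≈ [0.4141, 0.2188, 0.3672]
Σpᵢ² = (2809 + 784 + 2209)/128² = 5802/16384
Gini = 1 - Σpᵢ² = 1 - 5802/16384 = 0.6459

0.6459


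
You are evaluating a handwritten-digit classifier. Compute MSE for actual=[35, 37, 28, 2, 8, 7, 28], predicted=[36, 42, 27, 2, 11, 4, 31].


Squared errors: (35-36)²=1, (37-42)²=25, (28-27)²=1, (2-2)²=0, (8-11)²=9, (7-4)²=9, (28-31)²=9
Sum = 54
MSE = 54/7 = 54/7

54/7


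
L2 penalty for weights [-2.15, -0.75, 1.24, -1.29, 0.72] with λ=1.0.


‖w‖₂² = (-2.15)² + (-0.75)² + (1.24)² + (-1.29)² + (0.72)²
     = 4.6225 + 0.5625 + 1.5376 + 1.6641 + 0.5184
     = 8.9051
λ·‖w‖₂² = 1.0·8.9051 = 8.9051

8.9051


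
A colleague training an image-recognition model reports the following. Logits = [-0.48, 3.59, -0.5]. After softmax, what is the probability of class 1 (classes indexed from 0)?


Exponentials: e^-0.48=0.6188, e^3.59=36.2341, e^-0.5=0.6065
Sum = 37.4594
Softmax = [0.0165, 0.9673, 0.0162]
p[1] = 36.2341/37.4594 = 0.9673

0.9673


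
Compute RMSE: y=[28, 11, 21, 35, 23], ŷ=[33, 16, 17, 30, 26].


MSE = 100/5 = 20
RMSE = √(100/5) = 4.4721

4.4721


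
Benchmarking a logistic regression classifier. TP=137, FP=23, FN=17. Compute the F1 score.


Precision = 137/160 = 0.8562
Recall = 137/154 = 0.8896
F1 = 2·P·R/(P+R) = 2·TP/(2·TP+FP+FN) = 274/(274+23+17) = 274/314 = 0.8726

0.8726


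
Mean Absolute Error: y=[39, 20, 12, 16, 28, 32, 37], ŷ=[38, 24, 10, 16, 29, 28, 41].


Absolute errors: |39-38|=1, |20-24|=4, |12-10|=2, |16-16|=0, |28-29|=1, |32-28|=4, |37-41|=4
Sum = 16
MAE = 16/7 = 16/7

16/7


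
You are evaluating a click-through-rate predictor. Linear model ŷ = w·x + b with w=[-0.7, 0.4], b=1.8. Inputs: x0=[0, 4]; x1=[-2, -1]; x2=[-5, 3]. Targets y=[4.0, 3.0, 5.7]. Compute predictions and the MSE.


ŷ0 = (-0.7)·(0) + (0.4)·(4) + 1.8 = 3.4
ŷ1 = (-0.7)·(-2) + (0.4)·(-1) + 1.8 = 2.8
ŷ2 = (-0.7)·(-5) + (0.4)·(3) + 1.8 = 6.5
errors² = [0.36, 0.04, 0.64]
MSE = 1.0400/3 = 0.3467

0.3467


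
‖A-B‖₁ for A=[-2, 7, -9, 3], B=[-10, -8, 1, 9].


d = |-2+ 10| + |7+ 8| + |-9-1| + |3-9|
  = 8 + 15 + 10 + 6
  = 39

39


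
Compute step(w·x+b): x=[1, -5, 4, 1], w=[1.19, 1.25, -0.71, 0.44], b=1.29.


z = (1)·(1.19) + (-5)·(1.25) + (4)·(-0.71) + (1)·(0.44) + 1.29
  = -6.17
step(z) = 0 (z<0)

0


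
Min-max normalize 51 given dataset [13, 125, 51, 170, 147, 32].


min=13, max=170
(51-13)/(170-13) = 38/157 = 0.242

0.242


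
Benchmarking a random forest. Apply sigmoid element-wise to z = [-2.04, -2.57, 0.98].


σ(-2.04) = 1/(1+e^2.04) = 0.1151
σ(-2.57) = 1/(1+e^2.57) = 0.0711
σ(0.98) = 1/(1+e^-0.98) = 0.7271
result = [0.1151, 0.0711, 0.7271]

[0.1151, 0.0711, 0.7271]


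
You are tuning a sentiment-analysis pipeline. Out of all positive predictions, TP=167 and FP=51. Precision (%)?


Precision = TP/(TP+FP)
= 167/(167+51)
= 167/218 = 76.61%

76.61%


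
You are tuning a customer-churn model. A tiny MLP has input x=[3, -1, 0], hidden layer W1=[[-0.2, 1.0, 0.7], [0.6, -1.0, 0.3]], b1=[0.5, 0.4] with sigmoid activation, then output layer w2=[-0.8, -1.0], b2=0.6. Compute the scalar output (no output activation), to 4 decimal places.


z1[0] = (-0.2)·(3) + (1.0)·(-1) + (0.7)·(0) + 0.5 = -1.1
z1[1] = (0.6)·(3) + (-1.0)·(-1) + (0.3)·(0) + 0.4 = 3.2
h = sigmoid(z1) = [0.2497, 0.9608]
output = (-0.8)·(0.2497) + (-1.0)·(0.9608) + 0.6 = -0.5606

-0.5606


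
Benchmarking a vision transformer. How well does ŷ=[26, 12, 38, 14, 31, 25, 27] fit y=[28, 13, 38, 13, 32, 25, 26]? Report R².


ȳ = 25
SS_res = Σ(y-ŷ)² = 8
SS_tot = Σ(y-ȳ)² = 516
R² = 1 - SS_res/SS_tot = 1 - 0.0155 = 0.9845

0.9845


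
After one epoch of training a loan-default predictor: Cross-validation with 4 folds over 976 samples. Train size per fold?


Fold size = 976/4 = 244
Training per fold = 976 - 244 = 732

732


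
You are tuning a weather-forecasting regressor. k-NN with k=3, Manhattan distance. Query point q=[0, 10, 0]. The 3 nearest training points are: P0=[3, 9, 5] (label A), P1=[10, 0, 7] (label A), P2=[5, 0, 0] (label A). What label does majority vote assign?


d(q,P0) = 9  (label A)
d(q,P1) = 27  (label A)
d(q,P2) = 15  (label A)
Votes: A=3, B=0
Majority → A

A


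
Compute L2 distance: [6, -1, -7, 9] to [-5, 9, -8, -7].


d = √((6+ 5)² + (-1-9)² + (-7+ 8)² + (9+ 7)²)
  = √(121 + 100 + 1 + 256)
  = √478 = 21.8632

21.8632


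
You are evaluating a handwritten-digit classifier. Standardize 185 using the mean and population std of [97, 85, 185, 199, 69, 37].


μ = 112, σ = 59.6182
z = (185 - 112)/59.6182 = 1.2245

1.2245


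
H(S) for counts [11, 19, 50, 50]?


Probabilities: [11/130, 19/130, 50/130, 50/130] ≈ [0.0846, 0.1462, 0.3846, 0.3846]
H = -((11/130)·log₂(11/130) + (19/130)·log₂(19/130) + (50/130)·log₂(50/130) + (50/130)·log₂(50/130))
  = 1.7674 bits

1.7674 bits


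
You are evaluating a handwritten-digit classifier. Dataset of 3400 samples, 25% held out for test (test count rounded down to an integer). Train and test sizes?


Test = ⌊3400·25/100⌋ = 850
Train = 3400 - 850 = 2550

Train: 2550, Test: 850


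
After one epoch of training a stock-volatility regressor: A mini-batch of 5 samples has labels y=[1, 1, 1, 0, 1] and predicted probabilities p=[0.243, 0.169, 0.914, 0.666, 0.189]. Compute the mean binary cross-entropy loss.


L[0] = -ln(0.243) = 1.4147
L[1] = -ln(0.169) = 1.7779
L[2] = -ln(0.914) = 0.0899
L[3] = -ln(1-0.666) = -ln(0.334) = 1.0966
L[4] = -ln(0.189) = 1.666
mean = (1.4147 + 1.7779 + 0.0899 + 1.0966 + 1.666)/5 = 1.209

1.209


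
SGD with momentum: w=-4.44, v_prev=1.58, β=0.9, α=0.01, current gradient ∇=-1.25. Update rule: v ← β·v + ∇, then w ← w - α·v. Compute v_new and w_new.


v_new = 0.9·1.58 - 1.25 = 1.422 - 1.25 = 0.172
w_new = -4.44 - 0.01·0.172 = -4.44 - 0.00172 = -4.44172

v_new=0.172, w_new=-4.44172


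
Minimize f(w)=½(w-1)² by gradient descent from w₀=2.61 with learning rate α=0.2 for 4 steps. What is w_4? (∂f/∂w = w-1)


step 1: grad = 2.61-1 = 1.61; w = 2.61 - 0.2·(1.61) = 2.288
step 2: grad = 2.288-1 = 1.288; w = 2.288 - 0.2·(1.288) = 2.0304
step 3: grad = 2.0304-1 = 1.0304; w = 2.0304 - 0.2·(1.0304) = 1.82432
step 4: grad = 1.82432-1 = 0.82432; w = 1.82432 - 0.2·(0.82432) = 1.659456

1.659456


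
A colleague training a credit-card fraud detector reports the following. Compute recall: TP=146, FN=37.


Recall = TP/(TP+FN)
= 146/(146+37)
= 146/183 = 79.78%

79.78%


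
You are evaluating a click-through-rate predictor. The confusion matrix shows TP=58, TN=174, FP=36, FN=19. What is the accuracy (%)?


Accuracy = (TP+TN)/(TP+TN+FP+FN)
= (58+174)/(287)
= 232/287 = 80.84%

80.84%


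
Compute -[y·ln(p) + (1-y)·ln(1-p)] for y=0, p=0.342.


BCE = -[y·ln(p) + (1-y)·ln(1-p)]
= -0 - 1·ln(1-0.342)
= -ln(0.658) = 0.4186

0.4186


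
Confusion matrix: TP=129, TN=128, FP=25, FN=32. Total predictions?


Total = TP + TN + FP + FN
= 129 + 128 + 25 + 32
= 314
(Predicted positive: 154, predicted negative: 160)

314


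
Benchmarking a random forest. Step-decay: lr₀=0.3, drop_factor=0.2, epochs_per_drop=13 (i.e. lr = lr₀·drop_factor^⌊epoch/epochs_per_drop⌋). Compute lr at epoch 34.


n_drops = ⌊34/13⌋ = 2
lr = 0.3·0.2^2 = 0.3·0.04 = 0.012

0.012


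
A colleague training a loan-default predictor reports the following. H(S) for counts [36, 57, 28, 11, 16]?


Probabilities: [36/148, 57/148, 28/148, 11/148, 16/148] ≈ [0.2432, 0.3851, 0.1892, 0.0743, 0.1081]
H = -((36/148)·log₂(36/148) + (57/148)·log₂(57/148) + (28/148)·log₂(28/148) + (11/148)·log₂(11/148) + (16/148)·log₂(16/148))
  = 2.1064 bits

2.1064 bits


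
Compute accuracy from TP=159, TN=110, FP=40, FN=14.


Accuracy = (TP+TN)/(TP+TN+FP+FN)
= (159+110)/(323)
= 269/323 = 83.28%

83.28%


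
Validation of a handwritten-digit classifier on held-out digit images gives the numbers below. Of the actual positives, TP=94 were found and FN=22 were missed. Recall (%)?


Recall = TP/(TP+FN)
= 94/(94+22)
= 94/116 = 81.03%

81.03%


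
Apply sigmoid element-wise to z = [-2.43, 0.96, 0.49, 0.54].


σ(-2.43) = 1/(1+e^2.43) = 0.0809
σ(0.96) = 1/(1+e^-0.96) = 0.7231
σ(0.49) = 1/(1+e^-0.49) = 0.6201
σ(0.54) = 1/(1+e^-0.54) = 0.6318
result = [0.0809, 0.7231, 0.6201, 0.6318]

[0.0809, 0.7231, 0.6201, 0.6318]


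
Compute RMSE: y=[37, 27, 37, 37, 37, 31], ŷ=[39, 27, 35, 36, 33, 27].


MSE = 41/6 = 6.8333
RMSE = √(41/6) = 2.6141

2.6141


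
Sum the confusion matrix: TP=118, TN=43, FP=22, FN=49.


Total = TP + TN + FP + FN
= 118 + 43 + 22 + 49
= 232
(Predicted positive: 140, predicted negative: 92)

232


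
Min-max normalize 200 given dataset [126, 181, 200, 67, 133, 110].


min=67, max=200
(200-67)/(200-67) = 133/133 = 1.0

1.0


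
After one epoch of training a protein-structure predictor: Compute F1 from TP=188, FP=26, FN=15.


Precision = 188/214 = 0.8785
Recall = 188/203 = 0.9261
F1 = 2·P·R/(P+R) = 2·TP/(2·TP+FP+FN) = 376/(376+26+15) = 376/417 = 0.9017

0.9017


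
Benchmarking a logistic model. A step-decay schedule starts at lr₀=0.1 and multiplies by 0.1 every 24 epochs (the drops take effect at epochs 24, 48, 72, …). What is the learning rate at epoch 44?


n_drops = ⌊44/24⌋ = 1
lr = 0.1·0.1^1 = 0.1·0.1 = 0.01

0.01


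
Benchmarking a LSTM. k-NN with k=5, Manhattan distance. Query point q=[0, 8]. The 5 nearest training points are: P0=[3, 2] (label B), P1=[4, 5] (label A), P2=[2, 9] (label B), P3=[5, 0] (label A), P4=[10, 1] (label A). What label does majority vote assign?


d(q,P0) = 9  (label B)
d(q,P1) = 7  (label A)
d(q,P2) = 3  (label B)
d(q,P3) = 13  (label A)
d(q,P4) = 17  (label A)
Votes: A=3, B=2
Majority → A

A


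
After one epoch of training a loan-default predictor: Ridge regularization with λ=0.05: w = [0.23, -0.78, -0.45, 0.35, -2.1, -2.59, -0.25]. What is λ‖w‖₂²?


‖w‖₂² = (0.23)² + (-0.78)² + (-0.45)² + (0.35)² + (-2.1)² + (-2.59)² + (-0.25)²
     = 0.0529 + 0.6084 + 0.2025 + 0.1225 + 4.41 + 6.7081 + 0.0625
     = 12.1669
λ·‖w‖₂² = 0.05·12.1669 = 0.608345

0.608345


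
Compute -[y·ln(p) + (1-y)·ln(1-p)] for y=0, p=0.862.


BCE = -[y·ln(p) + (1-y)·ln(1-p)]
= -0 - 1·ln(1-0.862)
= -ln(0.138) = 1.9805

1.9805


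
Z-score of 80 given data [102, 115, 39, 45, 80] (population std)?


μ = 76.2, σ = 30.1423
z = (80 - 76.2)/30.1423 = 0.1261

0.1261


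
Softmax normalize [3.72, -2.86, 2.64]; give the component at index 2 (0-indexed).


Exponentials: e^3.72=41.2644, e^-2.86=0.0573, e^2.64=14.0132
Sum = 55.3349
Softmax = [0.7457, 0.001, 0.2532]
p[2] = 14.0132/55.3349 = 0.2532

0.2532


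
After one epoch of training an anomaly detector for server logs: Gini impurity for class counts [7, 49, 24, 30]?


Probabilities: [7/110, 49/110, 24/110, 30/110] ≈ [0.0636, 0.4455, 0.2182, 0.2727]
Σpᵢ² = (49 + 2401 + 576 + 900)/110² = 3926/12100
Gini = 1 - Σpᵢ² = 1 - 3926/12100 = 0.6755

0.6755


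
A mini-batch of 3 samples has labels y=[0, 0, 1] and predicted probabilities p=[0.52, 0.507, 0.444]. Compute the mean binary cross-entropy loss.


L[0] = -ln(1-0.52) = -ln(0.48) = 0.734
L[1] = -ln(1-0.507) = -ln(0.493) = 0.7072
L[2] = -ln(0.444) = 0.8119
mean = (0.734 + 0.7072 + 0.8119)/3 = 0.751

0.751


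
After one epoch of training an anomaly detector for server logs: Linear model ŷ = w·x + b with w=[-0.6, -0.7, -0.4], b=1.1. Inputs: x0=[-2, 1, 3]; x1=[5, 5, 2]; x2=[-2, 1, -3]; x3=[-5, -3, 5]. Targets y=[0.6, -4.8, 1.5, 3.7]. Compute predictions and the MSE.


ŷ0 = (-0.6)·(-2) + (-0.7)·(1) + (-0.4)·(3) + 1.1 = 0.4
ŷ1 = (-0.6)·(5) + (-0.7)·(5) + (-0.4)·(2) + 1.1 = -6.2
ŷ2 = (-0.6)·(-2) + (-0.7)·(1) + (-0.4)·(-3) + 1.1 = 2.8
ŷ3 = (-0.6)·(-5) + (-0.7)·(-3) + (-0.4)·(5) + 1.1 = 4.2
errors² = [0.04, 1.96, 1.69, 0.25]
MSE = 3.9400/4 = 0.985

0.985


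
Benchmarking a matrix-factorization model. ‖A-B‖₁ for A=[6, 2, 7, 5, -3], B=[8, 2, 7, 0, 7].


d = |6-8| + |2-2| + |7-7| + |5-0| + |-3-7|
  = 2 + 0 + 0 + 5 + 10
  = 17

17


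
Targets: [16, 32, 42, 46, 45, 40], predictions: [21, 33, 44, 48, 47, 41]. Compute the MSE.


Squared errors: (16-21)²=25, (32-33)²=1, (42-44)²=4, (46-48)²=4, (45-47)²=4, (40-41)²=1
Sum = 39
MSE = 39/6 = 13/2

13/2


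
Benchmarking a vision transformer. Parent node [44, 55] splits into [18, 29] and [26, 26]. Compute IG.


Parent = [44, 55], H_parent = 0.9911
H_left = 0.9601 (n=47), H_right = 1 (n=52)
H_children = (47/99)·0.9601 + (52/99)·1 = 0.9811
IG = 0.9911 - 0.9811 = 0.01

0.01


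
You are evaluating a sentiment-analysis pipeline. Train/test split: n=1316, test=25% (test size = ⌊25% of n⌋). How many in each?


Test = ⌊1316·25/100⌋ = 329
Train = 1316 - 329 = 987

Train: 987, Test: 329


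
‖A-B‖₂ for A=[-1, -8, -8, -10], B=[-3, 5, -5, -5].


d = √((-1+ 3)² + (-8-5)² + (-8+ 5)² + (-10+ 5)²)
  = √(4 + 169 + 9 + 25)
  = √207 = 14.3875

14.3875


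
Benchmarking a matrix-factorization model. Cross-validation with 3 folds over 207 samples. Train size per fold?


Fold size = 207/3 = 69
Training per fold = 207 - 69 = 138

138


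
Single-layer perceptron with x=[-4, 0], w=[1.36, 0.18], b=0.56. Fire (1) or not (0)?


z = (-4)·(1.36) + (0)·(0.18) + 0.56
  = -4.88
step(z) = 0 (z<0)

0


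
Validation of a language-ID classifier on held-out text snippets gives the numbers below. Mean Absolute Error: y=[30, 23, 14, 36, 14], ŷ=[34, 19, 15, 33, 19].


Absolute errors: |30-34|=4, |23-19|=4, |14-15|=1, |36-33|=3, |14-19|=5
Sum = 17
MAE = 17/5 = 17/5

17/5


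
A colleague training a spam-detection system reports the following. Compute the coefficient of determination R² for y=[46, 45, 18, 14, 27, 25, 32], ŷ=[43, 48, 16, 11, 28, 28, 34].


ȳ = 29.5714
SS_res = Σ(y-ŷ)² = 45
SS_tot = Σ(y-ȳ)² = 917.71
R² = 1 - SS_res/SS_tot = 1 - 0.049 = 0.951

0.951


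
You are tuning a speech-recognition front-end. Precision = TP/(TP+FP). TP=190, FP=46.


Precision = TP/(TP+FP)
= 190/(190+46)
= 190/236 = 80.51%

80.51%


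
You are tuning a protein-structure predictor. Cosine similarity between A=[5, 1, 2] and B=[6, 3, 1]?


A·B = 5·6 + 1·3 + 2·1 = 35
‖A‖ = √30 = 5.4772, ‖B‖ = √46 = 6.7823
cos = 35/(√30·√46) = 35/√1380 = 0.9422

0.9422


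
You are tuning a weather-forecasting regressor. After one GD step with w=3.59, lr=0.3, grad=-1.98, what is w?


w_new = w - α·∇
= 3.59 - 0.3·-1.98
= 3.59 + 0.594
= 4.184

4.184


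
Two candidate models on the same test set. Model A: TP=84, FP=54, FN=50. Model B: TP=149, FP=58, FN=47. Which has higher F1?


Model A: P=84/138=0.6087, R=84/134=0.6269, F1=2PR/(P+R)=2TP/(2TP+FP+FN)=168/272=0.6176
Model B: P=149/207=0.7198, R=149/196=0.7602, F1=2PR/(P+R)=2TP/(2TP+FP+FN)=298/403=0.7395
0.6176 < 0.7395 → Model B

Model B


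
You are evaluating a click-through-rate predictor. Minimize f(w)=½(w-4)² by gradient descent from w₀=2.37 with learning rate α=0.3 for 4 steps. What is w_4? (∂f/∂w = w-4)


step 1: grad = 2.37-4 = -1.63; w = 2.37 - 0.3·(-1.63) = 2.859
step 2: grad = 2.859-4 = -1.141; w = 2.859 - 0.3·(-1.141) = 3.2013
step 3: grad = 3.2013-4 = -0.7987; w = 3.2013 - 0.3·(-0.7987) = 3.44091
step 4: grad = 3.44091-4 = -0.55909; w = 3.44091 - 0.3·(-0.55909) = 3.608637

3.608637


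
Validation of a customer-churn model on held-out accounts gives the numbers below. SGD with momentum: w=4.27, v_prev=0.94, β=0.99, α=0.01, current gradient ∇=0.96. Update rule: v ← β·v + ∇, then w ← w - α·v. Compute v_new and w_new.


v_new = 0.99·0.94 + 0.96 = 0.9306 + 0.96 = 1.8906
w_new = 4.27 - 0.01·1.8906 = 4.27 - 0.018906 = 4.251094

v_new=1.8906, w_new=4.251094


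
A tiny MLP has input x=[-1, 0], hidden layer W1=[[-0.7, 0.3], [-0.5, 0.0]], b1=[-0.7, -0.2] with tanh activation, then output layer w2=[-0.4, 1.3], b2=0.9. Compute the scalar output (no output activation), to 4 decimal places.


z1[0] = (-0.7)·(-1) + (0.3)·(0) - 0.7 = 0.0
z1[1] = (-0.5)·(-1) + (0.0)·(0) - 0.2 = 0.3
h = tanh(z1) = [0.0, 0.2913]
output = (-0.4)·(0.0) + (1.3)·(0.2913) + 0.9 = 1.2787

1.2787


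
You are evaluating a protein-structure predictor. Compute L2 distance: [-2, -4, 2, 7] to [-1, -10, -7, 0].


d = √((-2+ 1)² + (-4+ 10)² + (2+ 7)² + (7-0)²)
  = √(1 + 36 + 81 + 49)
  = √167 = 12.9228

12.9228


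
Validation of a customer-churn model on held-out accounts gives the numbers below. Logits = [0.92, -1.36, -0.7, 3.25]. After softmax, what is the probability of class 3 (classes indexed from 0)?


Exponentials: e^0.92=2.5093, e^-1.36=0.2567, e^-0.7=0.4966, e^3.25=25.7903
Sum = 29.0529
Softmax = [0.0864, 0.0088, 0.0171, 0.8877]
p[3] = 25.7903/29.0529 = 0.8877

0.8877


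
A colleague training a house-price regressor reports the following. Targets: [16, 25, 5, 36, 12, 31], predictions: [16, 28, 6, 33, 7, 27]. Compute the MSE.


Squared errors: (16-16)²=0, (25-28)²=9, (5-6)²=1, (36-33)²=9, (12-7)²=25, (31-27)²=16
Sum = 60
MSE = 60/6 = 10

10


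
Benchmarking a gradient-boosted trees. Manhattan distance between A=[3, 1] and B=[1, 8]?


d = |3-1| + |1-8|
  = 2 + 7
  = 9

9


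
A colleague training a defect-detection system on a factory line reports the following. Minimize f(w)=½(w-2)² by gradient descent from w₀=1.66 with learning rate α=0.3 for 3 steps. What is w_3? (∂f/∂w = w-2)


step 1: grad = 1.66-2 = -0.34; w = 1.66 - 0.3·(-0.34) = 1.762
step 2: grad = 1.762-2 = -0.238; w = 1.762 - 0.3·(-0.238) = 1.8334
step 3: grad = 1.8334-2 = -0.1666; w = 1.8334 - 0.3·(-0.1666) = 1.88338

1.88338


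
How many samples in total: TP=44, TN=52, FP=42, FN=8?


Total = TP + TN + FP + FN
= 44 + 52 + 42 + 8
= 146
(Predicted positive: 86, predicted negative: 60)

146


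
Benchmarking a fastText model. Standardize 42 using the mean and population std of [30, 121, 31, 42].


μ = 56, σ = 37.822
z = (42 - 56)/37.822 = -0.3702

-0.3702


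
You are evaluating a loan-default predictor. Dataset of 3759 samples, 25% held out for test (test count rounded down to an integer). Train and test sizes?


Test = ⌊3759·25/100⌋ = 939
Train = 3759 - 939 = 2820

Train: 2820, Test: 939


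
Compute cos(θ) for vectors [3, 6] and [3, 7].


A·B = 3·3 + 6·7 = 51
‖A‖ = √45 = 6.7082, ‖B‖ = √58 = 7.6158
cos = 51/(√45·√58) = 51/√2610 = 0.9983

0.9983


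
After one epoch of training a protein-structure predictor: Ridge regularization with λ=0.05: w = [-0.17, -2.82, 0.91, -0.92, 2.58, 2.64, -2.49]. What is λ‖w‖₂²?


‖w‖₂² = (-0.17)² + (-2.82)² + (0.91)² + (-0.92)² + (2.58)² + (2.64)² + (-2.49)²
     = 0.0289 + 7.9524 + 0.8281 + 0.8464 + 6.6564 + 6.9696 + 6.2001
     = 29.4819
λ·‖w‖₂² = 0.05·29.4819 = 1.474095

1.474095


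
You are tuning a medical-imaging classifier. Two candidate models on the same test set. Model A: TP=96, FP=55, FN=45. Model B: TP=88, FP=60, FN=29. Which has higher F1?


Model A: P=96/151=0.6358, R=96/141=0.6809, F1=2PR/(P+R)=2TP/(2TP+FP+FN)=192/292=0.6575
Model B: P=88/148=0.5946, R=88/117=0.7521, F1=2PR/(P+R)=2TP/(2TP+FP+FN)=176/265=0.6642
0.6575 < 0.6642 → Model B

Model B


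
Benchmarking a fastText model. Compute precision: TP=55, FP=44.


Precision = TP/(TP+FP)
= 55/(55+44)
= 55/99 = 55.56%

55.56%


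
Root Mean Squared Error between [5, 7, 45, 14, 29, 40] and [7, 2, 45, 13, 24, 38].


MSE = 59/6 = 9.8333
RMSE = √(59/6) = 3.1358

3.1358


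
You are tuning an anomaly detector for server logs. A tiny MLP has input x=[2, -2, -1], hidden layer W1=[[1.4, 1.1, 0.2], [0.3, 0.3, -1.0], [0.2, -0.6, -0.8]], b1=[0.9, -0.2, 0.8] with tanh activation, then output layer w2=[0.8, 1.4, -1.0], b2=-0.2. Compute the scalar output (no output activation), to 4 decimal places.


z1[0] = (1.4)·(2) + (1.1)·(-2) + (0.2)·(-1) + 0.9 = 1.3
z1[1] = (0.3)·(2) + (0.3)·(-2) + (-1.0)·(-1) - 0.2 = 0.8
z1[2] = (0.2)·(2) + (-0.6)·(-2) + (-0.8)·(-1) + 0.8 = 3.2
h = tanh(z1) = [0.8617, 0.664, 0.9967]
output = (0.8)·(0.8617) + (1.4)·(0.664) + (-1.0)·(0.9967) - 0.2 = 0.4223

0.4223


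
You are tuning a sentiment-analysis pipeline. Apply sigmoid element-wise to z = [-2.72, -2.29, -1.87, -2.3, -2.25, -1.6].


σ(-2.72) = 1/(1+e^2.72) = 0.0618
σ(-2.29) = 1/(1+e^2.29) = 0.092
σ(-1.87) = 1/(1+e^1.87) = 0.1335
σ(-2.3) = 1/(1+e^2.3) = 0.0911
σ(-2.25) = 1/(1+e^2.25) = 0.0953
σ(-1.6) = 1/(1+e^1.6) = 0.168
result = [0.0618, 0.092, 0.1335, 0.0911, 0.0953, 0.168]

[0.0618, 0.092, 0.1335, 0.0911, 0.0953, 0.168]


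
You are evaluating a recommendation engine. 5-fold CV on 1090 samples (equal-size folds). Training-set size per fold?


Fold size = 1090/5 = 218
Training per fold = 1090 - 218 = 872

872


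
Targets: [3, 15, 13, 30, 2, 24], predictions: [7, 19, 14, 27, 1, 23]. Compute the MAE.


Absolute errors: |3-7|=4, |15-19|=4, |13-14|=1, |30-27|=3, |2-1|=1, |24-23|=1
Sum = 14
MAE = 14/6 = 7/3

7/3


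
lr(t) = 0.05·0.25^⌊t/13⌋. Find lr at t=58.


n_drops = ⌊58/13⌋ = 4
lr = 0.05·0.25^4 = 0.05·0.00390625 = 0.0001953125

0.0001953125


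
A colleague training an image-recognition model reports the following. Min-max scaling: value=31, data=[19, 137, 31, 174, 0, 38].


min=0, max=174
(31-0)/(174-0) = 31/174 = 0.1782

0.1782


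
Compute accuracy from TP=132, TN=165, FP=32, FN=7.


Accuracy = (TP+TN)/(TP+TN+FP+FN)
= (132+165)/(336)
= 297/336 = 88.39%

88.39%


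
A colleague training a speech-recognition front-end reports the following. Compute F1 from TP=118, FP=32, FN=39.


Precision = 118/150 = 0.7867
Recall = 118/157 = 0.7516
F1 = 2·P·R/(P+R) = 2·TP/(2·TP+FP+FN) = 236/(236+32+39) = 236/307 = 0.7687

0.7687


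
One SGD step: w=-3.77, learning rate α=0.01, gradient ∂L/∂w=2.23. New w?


w_new = w - α·∇
= -3.77 - 0.01·2.23
= -3.77 - 0.0223
= -3.7923

-3.7923


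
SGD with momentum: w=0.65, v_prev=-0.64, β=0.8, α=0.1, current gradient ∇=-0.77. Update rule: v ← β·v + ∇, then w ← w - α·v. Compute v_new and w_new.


v_new = 0.8·-0.64 - 0.77 = -0.512 - 0.77 = -1.282
w_new = 0.65 - 0.1·-1.282 = 0.65 + 0.1282 = 0.7782

v_new=-1.282, w_new=0.7782


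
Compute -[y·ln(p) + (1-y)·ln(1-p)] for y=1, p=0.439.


BCE = -[y·ln(p) + (1-y)·ln(1-p)]
= -1·ln(0.439) - 0
= -ln(0.439) = 0.8233

0.8233


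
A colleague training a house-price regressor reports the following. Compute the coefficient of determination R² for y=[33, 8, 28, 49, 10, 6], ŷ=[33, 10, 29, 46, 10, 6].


ȳ = 22.3333
SS_res = Σ(y-ŷ)² = 14
SS_tot = Σ(y-ȳ)² = 1481.33
R² = 1 - SS_res/SS_tot = 1 - 0.0095 = 0.9905

0.9905


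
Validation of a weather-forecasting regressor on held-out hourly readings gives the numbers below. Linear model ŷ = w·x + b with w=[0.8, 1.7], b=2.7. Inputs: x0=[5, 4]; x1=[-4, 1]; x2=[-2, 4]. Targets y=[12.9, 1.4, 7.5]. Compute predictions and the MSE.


ŷ0 = (0.8)·(5) + (1.7)·(4) + 2.7 = 13.5
ŷ1 = (0.8)·(-4) + (1.7)·(1) + 2.7 = 1.2
ŷ2 = (0.8)·(-2) + (1.7)·(4) + 2.7 = 7.9
errors² = [0.36, 0.04, 0.16]
MSE = 0.5600/3 = 0.1867

0.1867


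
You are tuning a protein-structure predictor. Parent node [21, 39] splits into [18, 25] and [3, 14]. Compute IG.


Parent = [21, 39], H_parent = 0.9341
H_left = 0.9808 (n=43), H_right = 0.6723 (n=17)
H_children = (43/60)·0.9808 + (17/60)·0.6723 = 0.8934
IG = 0.9341 - 0.8934 = 0.0407

0.0407


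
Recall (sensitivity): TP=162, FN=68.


Recall = TP/(TP+FN)
= 162/(162+68)
= 162/230 = 70.43%

70.43%


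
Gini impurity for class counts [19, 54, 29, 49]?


Probabilities: [19/151, 54/151, 29/151, 49/151] ≈ [0.1258, 0.3576, 0.1921, 0.3245]
Σpᵢ² = (361 + 2916 + 841 + 2401)/151² = 6519/22801
Gini = 1 - Σpᵢ² = 1 - 6519/22801 = 0.7141

0.7141


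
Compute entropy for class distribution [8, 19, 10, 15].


Probabilities: [8/52, 19/52, 10/52, 15/52] ≈ [0.1538, 0.3654, 0.1923, 0.2885]
H = -((8/52)·log₂(8/52) + (19/52)·log₂(19/52) + (10/52)·log₂(10/52) + (15/52)·log₂(15/52))
  = 1.921 bits

1.921 bits


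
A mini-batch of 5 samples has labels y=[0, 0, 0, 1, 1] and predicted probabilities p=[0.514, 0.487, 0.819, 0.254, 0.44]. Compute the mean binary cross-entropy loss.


L[0] = -ln(1-0.514) = -ln(0.486) = 0.7215
L[1] = -ln(1-0.487) = -ln(0.513) = 0.6675
L[2] = -ln(1-0.819) = -ln(0.181) = 1.7093
L[3] = -ln(0.254) = 1.3704
L[4] = -ln(0.44) = 0.821
mean = (0.7215 + 0.6675 + 1.7093 + 1.3704 + 0.821)/5 = 1.0579

1.0579


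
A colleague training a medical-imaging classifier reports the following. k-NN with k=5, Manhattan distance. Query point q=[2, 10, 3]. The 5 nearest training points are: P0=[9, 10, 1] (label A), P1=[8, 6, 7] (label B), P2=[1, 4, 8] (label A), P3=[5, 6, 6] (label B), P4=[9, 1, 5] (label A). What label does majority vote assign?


d(q,P0) = 9  (label A)
d(q,P1) = 14  (label B)
d(q,P2) = 12  (label A)
d(q,P3) = 10  (label B)
d(q,P4) = 18  (label A)
Votes: A=3, B=2
Majority → A

A


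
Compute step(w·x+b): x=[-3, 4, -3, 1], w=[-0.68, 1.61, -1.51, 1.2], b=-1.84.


z = (-3)·(-0.68) + (4)·(1.61) + (-3)·(-1.51) + (1)·(1.2) - 1.84
  = 12.37
step(z) = 1 (z≥0)

1


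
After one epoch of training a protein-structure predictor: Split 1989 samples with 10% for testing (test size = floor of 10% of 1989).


Test = ⌊1989·10/100⌋ = 198
Train = 1989 - 198 = 1791

Train: 1791, Test: 198


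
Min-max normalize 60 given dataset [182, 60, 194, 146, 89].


min=60, max=194
(60-60)/(194-60) = 0/134 = 0.0

0.0


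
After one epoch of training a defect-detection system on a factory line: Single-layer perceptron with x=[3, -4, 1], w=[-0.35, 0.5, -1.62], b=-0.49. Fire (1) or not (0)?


z = (3)·(-0.35) + (-4)·(0.5) + (1)·(-1.62) - 0.49
  = -5.16
step(z) = 0 (z<0)

0


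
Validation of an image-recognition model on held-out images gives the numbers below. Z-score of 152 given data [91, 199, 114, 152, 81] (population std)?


μ = 127.4, σ = 43.3341
z = (152 - 127.4)/43.3341 = 0.5677

0.5677


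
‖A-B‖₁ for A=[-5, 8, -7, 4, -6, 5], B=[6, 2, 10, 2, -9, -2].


d = |-5-6| + |8-2| + |-7-10| + |4-2| + |-6+ 9| + |5+ 2|
  = 11 + 6 + 17 + 2 + 3 + 7
  = 46

46


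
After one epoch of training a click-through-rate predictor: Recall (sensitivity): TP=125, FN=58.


Recall = TP/(TP+FN)
= 125/(125+58)
= 125/183 = 68.31%

68.31%


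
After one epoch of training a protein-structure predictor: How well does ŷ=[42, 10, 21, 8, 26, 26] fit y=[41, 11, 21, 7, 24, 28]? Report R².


ȳ = 22
SS_res = Σ(y-ŷ)² = 11
SS_tot = Σ(y-ȳ)² = 748
R² = 1 - SS_res/SS_tot = 1 - 0.0147 = 0.9853

0.9853


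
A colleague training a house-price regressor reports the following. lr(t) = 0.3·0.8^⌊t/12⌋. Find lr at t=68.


n_drops = ⌊68/12⌋ = 5
lr = 0.3·0.8^5 = 0.3·0.32768 = 0.098304

0.098304


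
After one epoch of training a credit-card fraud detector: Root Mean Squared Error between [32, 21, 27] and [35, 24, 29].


MSE = 22/3 = 7.3333
RMSE = √(22/3) = 2.708

2.708


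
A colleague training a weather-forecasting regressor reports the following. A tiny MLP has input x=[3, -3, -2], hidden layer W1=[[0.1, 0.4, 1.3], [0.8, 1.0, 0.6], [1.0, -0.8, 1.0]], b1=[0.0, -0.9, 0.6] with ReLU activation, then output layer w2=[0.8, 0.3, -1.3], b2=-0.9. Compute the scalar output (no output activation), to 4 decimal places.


z1[0] = (0.1)·(3) + (0.4)·(-3) + (1.3)·(-2) + 0.0 = -3.5
z1[1] = (0.8)·(3) + (1.0)·(-3) + (0.6)·(-2) - 0.9 = -2.7
z1[2] = (1.0)·(3) + (-0.8)·(-3) + (1.0)·(-2) + 0.6 = 4.0
h = ReLU(z1) = [0.0, 0.0, 4.0]
output = (0.8)·(0.0) + (0.3)·(0.0) + (-1.3)·(4.0) - 0.9 = -6.1

-6.1


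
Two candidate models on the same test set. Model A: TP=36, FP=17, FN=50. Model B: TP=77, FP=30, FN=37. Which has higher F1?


Model A: P=36/53=0.6792, R=36/86=0.4186, F1=2PR/(P+R)=2TP/(2TP+FP+FN)=72/139=0.518
Model B: P=77/107=0.7196, R=77/114=0.6754, F1=2PR/(P+R)=2TP/(2TP+FP+FN)=154/221=0.6968
0.518 < 0.6968 → Model B

Model B


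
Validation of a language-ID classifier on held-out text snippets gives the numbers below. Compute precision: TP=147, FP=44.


Precision = TP/(TP+FP)
= 147/(147+44)
= 147/191 = 76.96%

76.96%


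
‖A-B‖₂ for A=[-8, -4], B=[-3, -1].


d = √((-8+ 3)² + (-4+ 1)²)
  = √(25 + 9)
  = √34 = 5.831

5.831


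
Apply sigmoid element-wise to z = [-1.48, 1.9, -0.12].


σ(-1.48) = 1/(1+e^1.48) = 0.1854
σ(1.9) = 1/(1+e^-1.9) = 0.8699
σ(-0.12) = 1/(1+e^0.12) = 0.47
result = [0.1854, 0.8699, 0.47]

[0.1854, 0.8699, 0.47]


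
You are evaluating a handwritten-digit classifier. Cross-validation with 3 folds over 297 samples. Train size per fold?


Fold size = 297/3 = 99
Training per fold = 297 - 99 = 198

198


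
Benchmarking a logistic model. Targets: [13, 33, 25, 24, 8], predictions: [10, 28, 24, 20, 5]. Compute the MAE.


Absolute errors: |13-10|=3, |33-28|=5, |25-24|=1, |24-20|=4, |8-5|=3
Sum = 16
MAE = 16/5 = 16/5

16/5


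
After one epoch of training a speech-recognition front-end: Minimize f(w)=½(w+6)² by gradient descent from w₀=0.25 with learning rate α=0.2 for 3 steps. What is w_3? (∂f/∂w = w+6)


step 1: grad = 0.25+6 = 6.25; w = 0.25 - 0.2·(6.25) = -1
step 2: grad = -1+6 = 5; w = -1 - 0.2·(5) = -2
step 3: grad = -2+6 = 4; w = -2 - 0.2·(4) = -2.8

-2.8


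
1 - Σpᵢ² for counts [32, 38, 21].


Probabilities: [32/91, 38/91, 21/91] ≈ [0.3516, 0.4176, 0.2308]
Σpᵢ² = (1024 + 1444 + 441)/91² = 2909/8281
Gini = 1 - Σpᵢ² = 1 - 2909/8281 = 0.6487

0.6487
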